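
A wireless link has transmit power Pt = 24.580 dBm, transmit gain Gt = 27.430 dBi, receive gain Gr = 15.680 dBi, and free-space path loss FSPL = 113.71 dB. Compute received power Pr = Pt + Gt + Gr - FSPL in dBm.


Pr = 24.580 + 27.430 + 15.680 - 113.71 = -46.02 dBm

-46.02 dBm


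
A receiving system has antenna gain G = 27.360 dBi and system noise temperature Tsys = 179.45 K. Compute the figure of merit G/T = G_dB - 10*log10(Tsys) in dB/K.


G/T = 27.360 - 10*log10(179.45) = 27.360 - 22.53943 = 4.821 dB/K

4.821 dB/K


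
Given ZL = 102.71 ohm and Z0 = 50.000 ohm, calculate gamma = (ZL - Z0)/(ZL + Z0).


gamma = (102.71 - 50.000) / (102.71 + 50.000) = 0.3452

0.3452


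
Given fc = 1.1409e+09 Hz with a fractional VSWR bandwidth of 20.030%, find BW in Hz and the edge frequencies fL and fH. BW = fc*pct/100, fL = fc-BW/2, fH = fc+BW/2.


BW = 1.1409e+09 * 20.030/100 = 2.285223e+08 Hz
fL = 1.1409e+09 - 2.285223e+08/2 = 1.027e+09 Hz
fH = 1.1409e+09 + 2.285223e+08/2 = 1.255e+09 Hz

BW=2.285e+08 Hz, fL=1.027e+09 Hz, fH=1.255e+09 Hz


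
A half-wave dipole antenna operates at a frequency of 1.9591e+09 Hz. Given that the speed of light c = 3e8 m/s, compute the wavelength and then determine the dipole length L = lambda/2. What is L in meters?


lambda = c / f = 3.0000e+08 / 1.9591e+09 = 0.1531315 m
L = lambda / 2 = 0.1531315 / 2 = 0.07657 m

0.07657 m


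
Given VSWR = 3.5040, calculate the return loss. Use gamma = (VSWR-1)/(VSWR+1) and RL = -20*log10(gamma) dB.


gamma = (3.5040 - 1) / (3.5040 + 1) = 0.5559503
RL = -20 * log10(0.5559503) = 5.099 dB

5.099 dB


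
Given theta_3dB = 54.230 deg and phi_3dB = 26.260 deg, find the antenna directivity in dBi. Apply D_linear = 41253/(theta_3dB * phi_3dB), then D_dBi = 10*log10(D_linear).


D_linear = 41253 / (54.230 * 26.260) = 28.96818
D_dBi = 10 * log10(28.96818) = 14.62 dBi

14.62 dBi


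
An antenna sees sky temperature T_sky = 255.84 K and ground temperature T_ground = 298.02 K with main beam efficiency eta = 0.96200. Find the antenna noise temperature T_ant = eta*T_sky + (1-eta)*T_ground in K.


T_ant = 0.96200 * 255.84 + (1 - 0.96200) * 298.02 = 257.4 K

257.4 K


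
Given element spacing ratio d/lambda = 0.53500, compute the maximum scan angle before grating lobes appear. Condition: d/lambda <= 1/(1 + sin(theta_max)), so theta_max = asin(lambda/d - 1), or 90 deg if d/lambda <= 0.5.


lambda/d - 1 = 1/0.53500 - 1 = 0.8691589
theta_max = asin(0.8691589) = 60.36 deg

60.36 deg


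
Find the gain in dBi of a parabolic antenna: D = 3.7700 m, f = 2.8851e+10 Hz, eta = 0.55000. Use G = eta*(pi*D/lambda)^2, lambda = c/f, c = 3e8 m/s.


lambda = c / f = 3.0000e+08 / 2.8851e+10 = 0.01039825 m
G_linear = 0.55000 * (pi * 3.7700 / 0.01039825)^2 = 713550.4
G_dBi = 10 * log10(713550.4) = 58.53 dBi

58.53 dBi


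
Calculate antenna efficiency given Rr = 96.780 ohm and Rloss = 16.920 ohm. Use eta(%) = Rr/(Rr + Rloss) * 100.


eta = 96.780 / (96.780 + 16.920) * 100 = 85.12%

85.12%


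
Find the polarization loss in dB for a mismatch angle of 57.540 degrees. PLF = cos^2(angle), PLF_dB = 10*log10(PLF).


PLF_linear = cos^2(57.540 deg) = 0.2880584
PLF_dB = 10 * log10(0.2880584) = -5.405 dB

-5.405 dB


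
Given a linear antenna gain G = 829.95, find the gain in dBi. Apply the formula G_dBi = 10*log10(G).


G_dBi = 10 * log10(829.95) = 29.19 dBi

29.19 dBi


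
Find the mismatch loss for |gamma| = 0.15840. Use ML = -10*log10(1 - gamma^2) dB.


ML = -10 * log10(1 - 0.15840^2) = -10 * log10(0.97490944) = 0.1104 dB

0.1104 dB


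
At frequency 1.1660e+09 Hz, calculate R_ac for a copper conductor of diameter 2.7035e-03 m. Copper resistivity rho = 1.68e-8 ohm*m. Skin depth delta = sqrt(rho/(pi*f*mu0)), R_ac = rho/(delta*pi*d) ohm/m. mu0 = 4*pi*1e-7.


delta = sqrt(1.68e-8 / (pi * 1.1660e+09 * 4*pi*1e-7)) = 1.910405e-06 m
R_ac = 1.68e-8 / (1.910405e-06 * pi * 2.7035e-03) = 1.035 ohm/m

1.035 ohm/m


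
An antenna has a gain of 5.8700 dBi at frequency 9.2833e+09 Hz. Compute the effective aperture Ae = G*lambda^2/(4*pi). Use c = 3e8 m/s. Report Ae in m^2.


lambda = c / f = 3.0000e+08 / 9.2833e+09 = 0.03231609 m
G_linear = 10^(5.8700/10) = 3.863670
Ae = G_linear * lambda^2 / (4*pi) = 3.863670 * 0.03231609^2 / (4*pi) = 3.211e-04 m^2

3.211e-04 m^2


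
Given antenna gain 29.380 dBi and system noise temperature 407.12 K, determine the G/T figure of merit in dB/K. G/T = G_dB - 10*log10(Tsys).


G/T = 29.380 - 10*log10(407.12) = 29.380 - 26.09722 = 3.283 dB/K

3.283 dB/K


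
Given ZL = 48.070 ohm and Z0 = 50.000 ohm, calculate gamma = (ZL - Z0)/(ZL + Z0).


gamma = (48.070 - 50.000) / (48.070 + 50.000) = -0.01968

-0.01968


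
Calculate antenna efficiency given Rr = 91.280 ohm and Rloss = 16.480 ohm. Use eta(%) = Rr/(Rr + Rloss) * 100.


eta = 91.280 / (91.280 + 16.480) * 100 = 84.71%

84.71%


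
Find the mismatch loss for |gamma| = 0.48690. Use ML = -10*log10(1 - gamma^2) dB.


ML = -10 * log10(1 - 0.48690^2) = -10 * log10(0.76292839) = 1.175 dB

1.175 dB


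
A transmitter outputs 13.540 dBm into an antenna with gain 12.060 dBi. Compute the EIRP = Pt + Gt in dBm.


EIRP = Pt + Gt = 13.540 + 12.060 = 25.60 dBm

25.60 dBm


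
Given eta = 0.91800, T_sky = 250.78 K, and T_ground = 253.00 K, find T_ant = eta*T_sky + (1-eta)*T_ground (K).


T_ant = 0.91800 * 250.78 + (1 - 0.91800) * 253.00 = 251.0 K

251.0 K


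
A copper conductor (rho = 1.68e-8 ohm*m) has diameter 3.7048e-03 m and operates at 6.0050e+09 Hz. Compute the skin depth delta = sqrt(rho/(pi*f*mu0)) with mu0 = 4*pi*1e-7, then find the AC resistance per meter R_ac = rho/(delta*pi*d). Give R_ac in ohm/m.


delta = sqrt(1.68e-8 / (pi * 6.0050e+09 * 4*pi*1e-7)) = 8.418181e-07 m
R_ac = 1.68e-8 / (8.418181e-07 * pi * 3.7048e-03) = 1.715 ohm/m

1.715 ohm/m


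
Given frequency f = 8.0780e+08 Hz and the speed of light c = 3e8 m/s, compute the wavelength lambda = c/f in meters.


lambda = c / f = 3.0000e+08 / 8.0780e+08 = 0.3714 m

0.3714 m


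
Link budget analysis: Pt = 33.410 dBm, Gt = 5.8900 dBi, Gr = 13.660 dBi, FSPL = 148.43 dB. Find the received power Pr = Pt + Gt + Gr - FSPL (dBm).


Pr = 33.410 + 5.8900 + 13.660 - 148.43 = -95.47 dBm

-95.47 dBm


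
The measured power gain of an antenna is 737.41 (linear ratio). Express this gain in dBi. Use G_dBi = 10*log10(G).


G_dBi = 10 * log10(737.41) = 28.68 dBi

28.68 dBi


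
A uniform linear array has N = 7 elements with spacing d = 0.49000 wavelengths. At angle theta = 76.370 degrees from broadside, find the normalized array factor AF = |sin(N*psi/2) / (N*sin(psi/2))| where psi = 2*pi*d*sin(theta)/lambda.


psi = 2*pi*0.49000*sin(76.370 deg) = 2.992056 rad
AF = |sin(7*2.992056/2) / (7*sin(2.992056/2))| = 0.1241

0.1241


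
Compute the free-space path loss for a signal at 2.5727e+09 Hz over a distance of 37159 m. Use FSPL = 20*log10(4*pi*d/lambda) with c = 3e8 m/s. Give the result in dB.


lambda = c / f = 3.0000e+08 / 2.5727e+09 = 0.1166090 m
FSPL = 20 * log10(4*pi*37159/0.1166090) = 132.1 dB

132.1 dB


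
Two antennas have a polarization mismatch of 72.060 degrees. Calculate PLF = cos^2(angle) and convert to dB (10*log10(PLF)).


PLF_linear = cos^2(72.060 deg) = 0.09487686
PLF_dB = 10 * log10(0.09487686) = -10.23 dB

-10.23 dB


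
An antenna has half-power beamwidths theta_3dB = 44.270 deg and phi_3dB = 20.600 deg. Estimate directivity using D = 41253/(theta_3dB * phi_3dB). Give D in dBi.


D_linear = 41253 / (44.270 * 20.600) = 45.23544
D_dBi = 10 * log10(45.23544) = 16.55 dBi

16.55 dBi


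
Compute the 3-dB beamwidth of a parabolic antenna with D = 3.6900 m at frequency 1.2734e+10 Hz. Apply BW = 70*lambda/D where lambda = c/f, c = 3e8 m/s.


lambda = c / f = 3.0000e+08 / 1.2734e+10 = 0.02355898 m
BW = 70 * 0.02355898 / 3.6900 = 0.4469 deg

0.4469 deg


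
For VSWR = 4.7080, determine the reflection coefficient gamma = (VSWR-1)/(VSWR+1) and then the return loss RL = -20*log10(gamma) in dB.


gamma = (4.7080 - 1) / (4.7080 + 1) = 0.6496146
RL = -20 * log10(0.6496146) = 3.747 dB

3.747 dB


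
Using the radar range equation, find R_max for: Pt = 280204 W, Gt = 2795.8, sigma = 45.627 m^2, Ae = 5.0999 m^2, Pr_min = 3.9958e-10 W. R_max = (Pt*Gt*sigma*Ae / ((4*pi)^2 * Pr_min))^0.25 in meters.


R^4 = 280204*2795.8*45.627*5.0999 / ((4*pi)^2 * 3.9958e-10) = 2.888953e+18
R_max = 2.888953e+18^0.25 = 41227 m

41227 m


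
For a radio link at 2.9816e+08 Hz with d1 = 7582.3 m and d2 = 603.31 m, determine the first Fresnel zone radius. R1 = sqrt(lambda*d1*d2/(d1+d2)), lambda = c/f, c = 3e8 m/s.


lambda = c / f = 3.0000e+08 / 2.9816e+08 = 1.006171 m
R1 = sqrt(1.006171 * 7582.3 * 603.31 / (7582.3 + 603.31)) = 23.71 m

23.71 m


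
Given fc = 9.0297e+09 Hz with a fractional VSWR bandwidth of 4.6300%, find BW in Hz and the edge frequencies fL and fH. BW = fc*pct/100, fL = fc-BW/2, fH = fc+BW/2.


BW = 9.0297e+09 * 4.6300/100 = 4.180751e+08 Hz
fL = 9.0297e+09 - 4.180751e+08/2 = 8.821e+09 Hz
fH = 9.0297e+09 + 4.180751e+08/2 = 9.239e+09 Hz

BW=4.181e+08 Hz, fL=8.821e+09 Hz, fH=9.239e+09 Hz


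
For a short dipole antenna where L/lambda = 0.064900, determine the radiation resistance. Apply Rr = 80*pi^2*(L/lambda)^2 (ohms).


Rr = 80 * pi^2 * (0.064900)^2 = 80 * 9.869604 * 4.212010e-03 = 3.326 ohm

3.326 ohm


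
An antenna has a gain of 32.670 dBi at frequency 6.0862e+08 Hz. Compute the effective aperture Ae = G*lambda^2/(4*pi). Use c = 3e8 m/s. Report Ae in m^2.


lambda = c / f = 3.0000e+08 / 6.0862e+08 = 0.4929184 m
G_linear = 10^(32.670/10) = 1849.269
Ae = G_linear * lambda^2 / (4*pi) = 1849.269 * 0.4929184^2 / (4*pi) = 35.76 m^2

35.76 m^2


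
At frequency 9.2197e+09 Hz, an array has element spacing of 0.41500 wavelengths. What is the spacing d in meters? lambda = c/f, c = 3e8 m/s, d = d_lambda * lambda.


lambda = c / f = 3.0000e+08 / 9.2197e+09 = 0.03253902 m
d = 0.41500 * 0.03253902 = 0.01350 m

0.01350 m


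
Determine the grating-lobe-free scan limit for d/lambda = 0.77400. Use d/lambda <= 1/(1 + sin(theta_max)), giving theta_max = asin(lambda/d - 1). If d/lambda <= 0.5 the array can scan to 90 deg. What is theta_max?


lambda/d - 1 = 1/0.77400 - 1 = 0.2919897
theta_max = asin(0.2919897) = 16.98 deg

16.98 deg


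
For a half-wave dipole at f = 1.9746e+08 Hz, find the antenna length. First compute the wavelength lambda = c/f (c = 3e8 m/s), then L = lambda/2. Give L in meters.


lambda = c / f = 3.0000e+08 / 1.9746e+08 = 1.519295 m
L = lambda / 2 = 1.519295 / 2 = 0.7596 m

0.7596 m


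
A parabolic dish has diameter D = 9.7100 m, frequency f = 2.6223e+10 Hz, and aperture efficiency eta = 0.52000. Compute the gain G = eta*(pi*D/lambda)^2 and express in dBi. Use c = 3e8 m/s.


lambda = c / f = 3.0000e+08 / 2.6223e+10 = 0.01144034 m
G_linear = 0.52000 * (pi * 9.7100 / 0.01144034)^2 = 3.697121e+06
G_dBi = 10 * log10(3.697121e+06) = 65.68 dBi

65.68 dBi


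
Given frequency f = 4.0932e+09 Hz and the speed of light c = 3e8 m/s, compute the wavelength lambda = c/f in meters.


lambda = c / f = 3.0000e+08 / 4.0932e+09 = 0.07329 m

0.07329 m


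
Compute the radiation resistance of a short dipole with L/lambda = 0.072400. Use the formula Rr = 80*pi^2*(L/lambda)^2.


Rr = 80 * pi^2 * (0.072400)^2 = 80 * 9.869604 * 5.241760e-03 = 4.139 ohm

4.139 ohm


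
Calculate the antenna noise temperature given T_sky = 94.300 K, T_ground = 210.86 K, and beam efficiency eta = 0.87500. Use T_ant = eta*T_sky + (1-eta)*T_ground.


T_ant = 0.87500 * 94.300 + (1 - 0.87500) * 210.86 = 108.9 K

108.9 K


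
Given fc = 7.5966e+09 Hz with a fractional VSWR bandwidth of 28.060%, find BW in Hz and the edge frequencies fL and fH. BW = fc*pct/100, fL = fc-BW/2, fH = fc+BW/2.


BW = 7.5966e+09 * 28.060/100 = 2.131606e+09 Hz
fL = 7.5966e+09 - 2.131606e+09/2 = 6.531e+09 Hz
fH = 7.5966e+09 + 2.131606e+09/2 = 8.662e+09 Hz

BW=2.132e+09 Hz, fL=6.531e+09 Hz, fH=8.662e+09 Hz


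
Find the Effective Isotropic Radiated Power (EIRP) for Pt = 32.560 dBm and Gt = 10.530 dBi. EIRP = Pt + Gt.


EIRP = Pt + Gt = 32.560 + 10.530 = 43.09 dBm

43.09 dBm


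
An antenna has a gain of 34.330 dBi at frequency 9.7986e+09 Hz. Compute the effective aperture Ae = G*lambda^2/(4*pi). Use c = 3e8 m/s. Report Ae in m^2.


lambda = c / f = 3.0000e+08 / 9.7986e+09 = 0.03061662 m
G_linear = 10^(34.330/10) = 2710.192
Ae = G_linear * lambda^2 / (4*pi) = 2710.192 * 0.03061662^2 / (4*pi) = 0.2022 m^2

0.2022 m^2


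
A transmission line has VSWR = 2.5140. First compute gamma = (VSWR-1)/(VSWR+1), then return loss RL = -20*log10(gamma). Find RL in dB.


gamma = (2.5140 - 1) / (2.5140 + 1) = 0.4308480
RL = -20 * log10(0.4308480) = 7.314 dB

7.314 dB


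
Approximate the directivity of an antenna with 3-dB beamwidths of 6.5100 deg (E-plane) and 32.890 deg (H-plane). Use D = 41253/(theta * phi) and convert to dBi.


D_linear = 41253 / (6.5100 * 32.890) = 192.6685
D_dBi = 10 * log10(192.6685) = 22.85 dBi

22.85 dBi


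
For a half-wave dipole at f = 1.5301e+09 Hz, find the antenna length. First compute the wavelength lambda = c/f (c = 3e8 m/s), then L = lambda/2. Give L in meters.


lambda = c / f = 3.0000e+08 / 1.5301e+09 = 0.1960656 m
L = lambda / 2 = 0.1960656 / 2 = 0.09803 m

0.09803 m


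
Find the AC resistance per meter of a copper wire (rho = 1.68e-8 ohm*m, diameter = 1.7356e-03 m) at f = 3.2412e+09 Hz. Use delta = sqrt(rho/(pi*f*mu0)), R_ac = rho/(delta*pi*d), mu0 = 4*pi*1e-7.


delta = sqrt(1.68e-8 / (pi * 3.2412e+09 * 4*pi*1e-7)) = 1.145834e-06 m
R_ac = 1.68e-8 / (1.145834e-06 * pi * 1.7356e-03) = 2.689 ohm/m

2.689 ohm/m


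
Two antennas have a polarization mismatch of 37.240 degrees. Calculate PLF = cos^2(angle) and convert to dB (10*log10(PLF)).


PLF_linear = cos^2(37.240 deg) = 0.6337874
PLF_dB = 10 * log10(0.6337874) = -1.981 dB

-1.981 dB


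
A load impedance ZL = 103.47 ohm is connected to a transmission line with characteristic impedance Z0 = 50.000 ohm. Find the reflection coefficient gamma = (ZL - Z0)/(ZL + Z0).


gamma = (103.47 - 50.000) / (103.47 + 50.000) = 0.3484

0.3484


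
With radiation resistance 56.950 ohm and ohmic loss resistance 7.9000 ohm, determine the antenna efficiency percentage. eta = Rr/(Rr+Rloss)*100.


eta = 56.950 / (56.950 + 7.9000) * 100 = 87.82%

87.82%


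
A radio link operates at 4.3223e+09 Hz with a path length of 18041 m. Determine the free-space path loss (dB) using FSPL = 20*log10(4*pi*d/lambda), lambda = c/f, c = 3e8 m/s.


lambda = c / f = 3.0000e+08 / 4.3223e+09 = 0.06940749 m
FSPL = 20 * log10(4*pi*18041/0.06940749) = 130.3 dB

130.3 dB


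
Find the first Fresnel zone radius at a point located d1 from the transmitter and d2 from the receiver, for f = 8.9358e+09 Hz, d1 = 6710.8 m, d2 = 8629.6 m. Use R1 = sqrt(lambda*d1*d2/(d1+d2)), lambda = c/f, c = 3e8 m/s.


lambda = c / f = 3.0000e+08 / 8.9358e+09 = 0.03357282 m
R1 = sqrt(0.03357282 * 6710.8 * 8629.6 / (6710.8 + 8629.6)) = 11.26 m

11.26 m


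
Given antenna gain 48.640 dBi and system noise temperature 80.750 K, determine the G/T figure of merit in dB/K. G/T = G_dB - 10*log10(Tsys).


G/T = 48.640 - 10*log10(80.750) = 48.640 - 19.07143 = 29.57 dB/K

29.57 dB/K


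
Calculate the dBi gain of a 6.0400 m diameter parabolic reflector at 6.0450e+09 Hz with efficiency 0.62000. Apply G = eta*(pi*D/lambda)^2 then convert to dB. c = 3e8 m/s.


lambda = c / f = 3.0000e+08 / 6.0450e+09 = 0.04962779 m
G_linear = 0.62000 * (pi * 6.0400 / 0.04962779)^2 = 90639.07
G_dBi = 10 * log10(90639.07) = 49.57 dBi

49.57 dBi


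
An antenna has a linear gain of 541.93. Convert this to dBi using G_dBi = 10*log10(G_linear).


G_dBi = 10 * log10(541.93) = 27.34 dBi

27.34 dBi


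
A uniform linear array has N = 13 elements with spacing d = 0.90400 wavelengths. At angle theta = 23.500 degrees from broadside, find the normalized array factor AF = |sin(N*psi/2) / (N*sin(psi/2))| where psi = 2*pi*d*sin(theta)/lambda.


psi = 2*pi*0.90400*sin(23.500 deg) = 2.264895 rad
AF = |sin(13*2.264895/2) / (13*sin(2.264895/2))| = 0.07084

0.07084


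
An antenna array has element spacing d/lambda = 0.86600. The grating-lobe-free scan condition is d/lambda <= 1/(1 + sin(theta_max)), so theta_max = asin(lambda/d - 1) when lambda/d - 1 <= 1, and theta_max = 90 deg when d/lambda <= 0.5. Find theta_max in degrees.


lambda/d - 1 = 1/0.86600 - 1 = 0.1547344
theta_max = asin(0.1547344) = 8.901 deg

8.901 deg


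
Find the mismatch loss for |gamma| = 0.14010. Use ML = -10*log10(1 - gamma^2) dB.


ML = -10 * log10(1 - 0.14010^2) = -10 * log10(0.98037199) = 0.08609 dB

0.08609 dB


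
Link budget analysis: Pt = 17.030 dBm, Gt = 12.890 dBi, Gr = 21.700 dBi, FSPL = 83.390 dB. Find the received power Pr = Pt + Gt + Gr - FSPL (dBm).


Pr = 17.030 + 12.890 + 21.700 - 83.390 = -31.77 dBm

-31.77 dBm


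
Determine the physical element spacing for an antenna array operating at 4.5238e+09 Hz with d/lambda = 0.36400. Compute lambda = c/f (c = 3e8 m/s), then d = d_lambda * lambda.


lambda = c / f = 3.0000e+08 / 4.5238e+09 = 0.06631593 m
d = 0.36400 * 0.06631593 = 0.02414 m

0.02414 m


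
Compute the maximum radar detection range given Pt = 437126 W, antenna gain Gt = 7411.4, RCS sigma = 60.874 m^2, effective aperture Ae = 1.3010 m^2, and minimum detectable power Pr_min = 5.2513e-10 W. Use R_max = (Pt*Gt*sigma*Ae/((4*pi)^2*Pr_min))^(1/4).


R^4 = 437126*7411.4*60.874*1.3010 / ((4*pi)^2 * 5.2513e-10) = 3.094065e+18
R_max = 3.094065e+18^0.25 = 41940 m

41940 m


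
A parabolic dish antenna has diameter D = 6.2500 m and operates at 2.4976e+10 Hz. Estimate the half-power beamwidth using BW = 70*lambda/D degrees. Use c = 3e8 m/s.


lambda = c / f = 3.0000e+08 / 2.4976e+10 = 0.01201153 m
BW = 70 * 0.01201153 / 6.2500 = 0.1345 deg

0.1345 deg


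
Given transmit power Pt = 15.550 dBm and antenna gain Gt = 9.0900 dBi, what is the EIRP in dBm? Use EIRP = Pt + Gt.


EIRP = Pt + Gt = 15.550 + 9.0900 = 24.64 dBm

24.64 dBm


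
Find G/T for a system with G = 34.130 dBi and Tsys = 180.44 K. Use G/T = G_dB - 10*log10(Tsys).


G/T = 34.130 - 10*log10(180.44) = 34.130 - 22.56333 = 11.57 dB/K

11.57 dB/K


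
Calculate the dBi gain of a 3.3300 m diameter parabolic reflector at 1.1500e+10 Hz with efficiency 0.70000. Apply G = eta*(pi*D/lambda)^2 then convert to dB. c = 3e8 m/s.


lambda = c / f = 3.0000e+08 / 1.1500e+10 = 0.02608696 m
G_linear = 0.70000 * (pi * 3.3300 / 0.02608696)^2 = 112574.3
G_dBi = 10 * log10(112574.3) = 50.51 dBi

50.51 dBi


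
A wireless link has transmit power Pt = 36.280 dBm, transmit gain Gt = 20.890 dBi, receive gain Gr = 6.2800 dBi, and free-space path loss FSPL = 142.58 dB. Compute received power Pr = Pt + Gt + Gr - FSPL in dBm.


Pr = 36.280 + 20.890 + 6.2800 - 142.58 = -79.13 dBm

-79.13 dBm


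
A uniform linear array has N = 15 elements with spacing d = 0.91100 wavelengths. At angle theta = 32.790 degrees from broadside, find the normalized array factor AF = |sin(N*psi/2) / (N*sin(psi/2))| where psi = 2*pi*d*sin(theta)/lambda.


psi = 2*pi*0.91100*sin(32.790 deg) = 3.099888 rad
AF = |sin(15*3.099888/2) / (15*sin(3.099888/2))| = 0.06345

0.06345


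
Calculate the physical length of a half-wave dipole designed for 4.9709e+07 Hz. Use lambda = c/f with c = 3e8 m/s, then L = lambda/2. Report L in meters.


lambda = c / f = 3.0000e+08 / 4.9709e+07 = 6.035124 m
L = lambda / 2 = 6.035124 / 2 = 3.018 m

3.018 m


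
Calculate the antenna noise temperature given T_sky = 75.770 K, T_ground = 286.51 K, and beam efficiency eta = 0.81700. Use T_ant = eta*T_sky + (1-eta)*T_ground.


T_ant = 0.81700 * 75.770 + (1 - 0.81700) * 286.51 = 114.3 K

114.3 K


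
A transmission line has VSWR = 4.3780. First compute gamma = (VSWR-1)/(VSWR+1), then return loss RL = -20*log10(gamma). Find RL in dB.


gamma = (4.3780 - 1) / (4.3780 + 1) = 0.6281145
RL = -20 * log10(0.6281145) = 4.039 dB

4.039 dB


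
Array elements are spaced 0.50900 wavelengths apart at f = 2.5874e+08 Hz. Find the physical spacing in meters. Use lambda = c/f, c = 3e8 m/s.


lambda = c / f = 3.0000e+08 / 2.5874e+08 = 1.159465 m
d = 0.50900 * 1.159465 = 0.5902 m

0.5902 m


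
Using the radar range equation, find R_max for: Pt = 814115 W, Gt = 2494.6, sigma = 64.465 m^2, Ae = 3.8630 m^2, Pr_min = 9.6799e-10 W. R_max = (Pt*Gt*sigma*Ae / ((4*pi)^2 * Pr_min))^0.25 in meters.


R^4 = 814115*2494.6*64.465*3.8630 / ((4*pi)^2 * 9.6799e-10) = 3.308604e+18
R_max = 3.308604e+18^0.25 = 42649 m

42649 m


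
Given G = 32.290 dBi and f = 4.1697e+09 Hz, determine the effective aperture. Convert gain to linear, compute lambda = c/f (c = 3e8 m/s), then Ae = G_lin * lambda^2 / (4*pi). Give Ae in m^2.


lambda = c / f = 3.0000e+08 / 4.1697e+09 = 0.07194762 m
G_linear = 10^(32.290/10) = 1694.338
Ae = G_linear * lambda^2 / (4*pi) = 1694.338 * 0.07194762^2 / (4*pi) = 0.6979 m^2

0.6979 m^2


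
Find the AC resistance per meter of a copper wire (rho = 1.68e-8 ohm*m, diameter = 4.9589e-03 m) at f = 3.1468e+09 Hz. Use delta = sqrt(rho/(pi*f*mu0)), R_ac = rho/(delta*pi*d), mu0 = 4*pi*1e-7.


delta = sqrt(1.68e-8 / (pi * 3.1468e+09 * 4*pi*1e-7)) = 1.162894e-06 m
R_ac = 1.68e-8 / (1.162894e-06 * pi * 4.9589e-03) = 0.9273 ohm/m

0.9273 ohm/m


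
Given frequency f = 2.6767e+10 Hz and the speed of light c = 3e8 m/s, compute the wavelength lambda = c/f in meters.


lambda = c / f = 3.0000e+08 / 2.6767e+10 = 0.01121 m

0.01121 m


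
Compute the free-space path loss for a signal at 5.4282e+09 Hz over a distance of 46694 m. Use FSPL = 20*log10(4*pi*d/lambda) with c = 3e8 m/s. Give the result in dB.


lambda = c / f = 3.0000e+08 / 5.4282e+09 = 0.05526694 m
FSPL = 20 * log10(4*pi*46694/0.05526694) = 140.5 dB

140.5 dB


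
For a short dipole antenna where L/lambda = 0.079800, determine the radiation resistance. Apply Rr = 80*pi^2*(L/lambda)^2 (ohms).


Rr = 80 * pi^2 * (0.079800)^2 = 80 * 9.869604 * 6.368040e-03 = 5.028 ohm

5.028 ohm


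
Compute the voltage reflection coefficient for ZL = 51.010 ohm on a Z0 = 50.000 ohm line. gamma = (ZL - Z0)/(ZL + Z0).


gamma = (51.010 - 50.000) / (51.010 + 50.000) = 9.999e-03

9.999e-03


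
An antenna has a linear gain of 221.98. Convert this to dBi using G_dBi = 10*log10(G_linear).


G_dBi = 10 * log10(221.98) = 23.46 dBi

23.46 dBi


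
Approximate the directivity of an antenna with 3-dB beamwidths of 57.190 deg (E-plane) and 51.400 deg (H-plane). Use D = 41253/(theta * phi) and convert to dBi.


D_linear = 41253 / (57.190 * 51.400) = 14.03370
D_dBi = 10 * log10(14.03370) = 11.47 dBi

11.47 dBi


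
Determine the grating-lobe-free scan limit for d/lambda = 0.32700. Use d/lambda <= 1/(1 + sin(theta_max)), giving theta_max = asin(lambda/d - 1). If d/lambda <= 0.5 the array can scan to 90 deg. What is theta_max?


lambda/d - 1 = 1/0.32700 - 1 = 2.058104 >= 1
d/lambda <= 0.5, so the array can scan to endfire without grating lobes: theta_max = 90 deg

90 deg


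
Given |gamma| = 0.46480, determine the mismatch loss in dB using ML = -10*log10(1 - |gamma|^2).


ML = -10 * log10(1 - 0.46480^2) = -10 * log10(0.78396096) = 1.057 dB

1.057 dB


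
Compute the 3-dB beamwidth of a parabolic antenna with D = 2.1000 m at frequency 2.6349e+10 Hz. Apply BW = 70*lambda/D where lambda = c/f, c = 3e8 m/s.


lambda = c / f = 3.0000e+08 / 2.6349e+10 = 0.01138563 m
BW = 70 * 0.01138563 / 2.1000 = 0.3795 deg

0.3795 deg


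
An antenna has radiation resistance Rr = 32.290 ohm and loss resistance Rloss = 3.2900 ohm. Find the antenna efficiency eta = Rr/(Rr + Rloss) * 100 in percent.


eta = 32.290 / (32.290 + 3.2900) * 100 = 90.75%

90.75%


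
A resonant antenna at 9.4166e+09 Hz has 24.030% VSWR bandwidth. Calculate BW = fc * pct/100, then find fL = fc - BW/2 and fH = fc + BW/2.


BW = 9.4166e+09 * 24.030/100 = 2.262809e+09 Hz
fL = 9.4166e+09 - 2.262809e+09/2 = 8.285e+09 Hz
fH = 9.4166e+09 + 2.262809e+09/2 = 1.055e+10 Hz

BW=2.263e+09 Hz, fL=8.285e+09 Hz, fH=1.055e+10 Hz


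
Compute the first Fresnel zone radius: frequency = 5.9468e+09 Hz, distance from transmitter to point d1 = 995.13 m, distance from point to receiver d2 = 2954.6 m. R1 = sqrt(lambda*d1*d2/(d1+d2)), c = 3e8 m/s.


lambda = c / f = 3.0000e+08 / 5.9468e+09 = 0.05044730 m
R1 = sqrt(0.05044730 * 995.13 * 2954.6 / (995.13 + 2954.6)) = 6.128 m

6.128 m


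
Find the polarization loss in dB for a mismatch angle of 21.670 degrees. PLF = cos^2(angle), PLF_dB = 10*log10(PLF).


PLF_linear = cos^2(21.670 deg) = 0.8636469
PLF_dB = 10 * log10(0.8636469) = -0.6366 dB

-0.6366 dB


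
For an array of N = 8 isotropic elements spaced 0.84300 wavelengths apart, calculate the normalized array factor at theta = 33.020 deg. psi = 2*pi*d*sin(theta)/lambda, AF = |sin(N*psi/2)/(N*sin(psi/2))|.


psi = 2*pi*0.84300*sin(33.020 deg) = 2.886354 rad
AF = |sin(8*2.886354/2) / (8*sin(2.886354/2))| = 0.1074

0.1074


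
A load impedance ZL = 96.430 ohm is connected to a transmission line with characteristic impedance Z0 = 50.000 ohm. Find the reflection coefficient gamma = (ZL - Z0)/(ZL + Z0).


gamma = (96.430 - 50.000) / (96.430 + 50.000) = 0.3171

0.3171


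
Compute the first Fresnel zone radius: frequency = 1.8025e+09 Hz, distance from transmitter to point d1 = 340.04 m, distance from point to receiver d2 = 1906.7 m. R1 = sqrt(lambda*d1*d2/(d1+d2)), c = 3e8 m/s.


lambda = c / f = 3.0000e+08 / 1.8025e+09 = 0.1664355 m
R1 = sqrt(0.1664355 * 340.04 * 1906.7 / (340.04 + 1906.7)) = 6.930 m

6.930 m


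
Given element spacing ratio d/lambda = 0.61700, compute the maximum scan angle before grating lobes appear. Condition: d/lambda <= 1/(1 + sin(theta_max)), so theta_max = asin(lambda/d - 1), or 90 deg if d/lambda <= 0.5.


lambda/d - 1 = 1/0.61700 - 1 = 0.6207455
theta_max = asin(0.6207455) = 38.37 deg

38.37 deg


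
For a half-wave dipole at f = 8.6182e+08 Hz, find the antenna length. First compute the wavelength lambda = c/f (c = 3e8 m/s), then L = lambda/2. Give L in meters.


lambda = c / f = 3.0000e+08 / 8.6182e+08 = 0.3481005 m
L = lambda / 2 = 0.3481005 / 2 = 0.1741 m

0.1741 m


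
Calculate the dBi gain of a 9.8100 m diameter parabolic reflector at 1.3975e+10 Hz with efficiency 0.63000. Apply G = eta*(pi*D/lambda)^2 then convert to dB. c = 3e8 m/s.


lambda = c / f = 3.0000e+08 / 1.3975e+10 = 0.02146691 m
G_linear = 0.63000 * (pi * 9.8100 / 0.02146691)^2 = 1.298492e+06
G_dBi = 10 * log10(1.298492e+06) = 61.13 dBi

61.13 dBi


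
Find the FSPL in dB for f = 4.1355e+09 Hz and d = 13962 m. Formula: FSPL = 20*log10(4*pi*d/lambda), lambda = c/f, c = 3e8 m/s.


lambda = c / f = 3.0000e+08 / 4.1355e+09 = 0.07254262 m
FSPL = 20 * log10(4*pi*13962/0.07254262) = 127.7 dB

127.7 dB


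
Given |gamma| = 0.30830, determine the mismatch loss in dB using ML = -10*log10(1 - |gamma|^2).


ML = -10 * log10(1 - 0.30830^2) = -10 * log10(0.90495111) = 0.4337 dB

0.4337 dB


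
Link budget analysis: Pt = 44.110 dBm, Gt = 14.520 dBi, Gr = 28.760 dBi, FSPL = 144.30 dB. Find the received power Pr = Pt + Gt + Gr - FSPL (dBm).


Pr = 44.110 + 14.520 + 28.760 - 144.30 = -56.91 dBm

-56.91 dBm


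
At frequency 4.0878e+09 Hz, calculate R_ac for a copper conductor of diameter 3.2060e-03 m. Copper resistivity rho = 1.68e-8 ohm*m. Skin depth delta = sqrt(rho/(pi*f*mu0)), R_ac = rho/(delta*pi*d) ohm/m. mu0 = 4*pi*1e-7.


delta = sqrt(1.68e-8 / (pi * 4.0878e+09 * 4*pi*1e-7)) = 1.020305e-06 m
R_ac = 1.68e-8 / (1.020305e-06 * pi * 3.2060e-03) = 1.635 ohm/m

1.635 ohm/m


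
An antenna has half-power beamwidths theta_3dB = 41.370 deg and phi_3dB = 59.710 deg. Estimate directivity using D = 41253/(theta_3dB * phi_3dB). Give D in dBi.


D_linear = 41253 / (41.370 * 59.710) = 16.70025
D_dBi = 10 * log10(16.70025) = 12.23 dBi

12.23 dBi


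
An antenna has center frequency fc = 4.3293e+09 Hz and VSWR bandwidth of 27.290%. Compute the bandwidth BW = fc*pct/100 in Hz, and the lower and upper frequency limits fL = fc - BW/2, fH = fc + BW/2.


BW = 4.3293e+09 * 27.290/100 = 1.181466e+09 Hz
fL = 4.3293e+09 - 1.181466e+09/2 = 3.739e+09 Hz
fH = 4.3293e+09 + 1.181466e+09/2 = 4.920e+09 Hz

BW=1.181e+09 Hz, fL=3.739e+09 Hz, fH=4.920e+09 Hz


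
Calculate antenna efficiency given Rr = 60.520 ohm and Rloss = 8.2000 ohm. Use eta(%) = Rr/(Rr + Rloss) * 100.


eta = 60.520 / (60.520 + 8.2000) * 100 = 88.07%

88.07%


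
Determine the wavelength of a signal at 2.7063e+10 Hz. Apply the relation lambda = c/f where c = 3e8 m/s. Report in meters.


lambda = c / f = 3.0000e+08 / 2.7063e+10 = 0.01109 m

0.01109 m


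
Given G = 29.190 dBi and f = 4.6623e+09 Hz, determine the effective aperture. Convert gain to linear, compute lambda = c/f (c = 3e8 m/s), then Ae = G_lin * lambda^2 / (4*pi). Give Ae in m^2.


lambda = c / f = 3.0000e+08 / 4.6623e+09 = 0.06434592 m
G_linear = 10^(29.190/10) = 829.8508
Ae = G_linear * lambda^2 / (4*pi) = 829.8508 * 0.06434592^2 / (4*pi) = 0.2734 m^2

0.2734 m^2


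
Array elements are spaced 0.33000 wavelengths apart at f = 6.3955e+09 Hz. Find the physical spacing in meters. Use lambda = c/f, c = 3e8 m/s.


lambda = c / f = 3.0000e+08 / 6.3955e+09 = 0.04690798 m
d = 0.33000 * 0.04690798 = 0.01548 m

0.01548 m


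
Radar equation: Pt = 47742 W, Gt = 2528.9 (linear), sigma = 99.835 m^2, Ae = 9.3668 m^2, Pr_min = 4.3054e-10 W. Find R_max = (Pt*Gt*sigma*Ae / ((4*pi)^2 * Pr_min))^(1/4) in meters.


R^4 = 47742*2528.9*99.835*9.3668 / ((4*pi)^2 * 4.3054e-10) = 1.660631e+18
R_max = 1.660631e+18^0.25 = 35898 m

35898 m


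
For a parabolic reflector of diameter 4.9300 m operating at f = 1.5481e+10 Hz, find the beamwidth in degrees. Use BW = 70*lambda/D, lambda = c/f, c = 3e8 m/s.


lambda = c / f = 3.0000e+08 / 1.5481e+10 = 0.01937859 m
BW = 70 * 0.01937859 / 4.9300 = 0.2752 deg

0.2752 deg


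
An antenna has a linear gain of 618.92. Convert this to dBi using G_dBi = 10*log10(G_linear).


G_dBi = 10 * log10(618.92) = 27.92 dBi

27.92 dBi


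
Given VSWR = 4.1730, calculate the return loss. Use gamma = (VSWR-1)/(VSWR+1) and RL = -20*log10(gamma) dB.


gamma = (4.1730 - 1) / (4.1730 + 1) = 0.6133772
RL = -20 * log10(0.6133772) = 4.245 dB

4.245 dB


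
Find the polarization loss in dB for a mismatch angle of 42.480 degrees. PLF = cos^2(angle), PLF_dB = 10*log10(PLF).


PLF_linear = cos^2(42.480 deg) = 0.5439256
PLF_dB = 10 * log10(0.5439256) = -2.645 dB

-2.645 dB


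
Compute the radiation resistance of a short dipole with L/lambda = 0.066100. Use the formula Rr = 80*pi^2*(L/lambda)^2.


Rr = 80 * pi^2 * (0.066100)^2 = 80 * 9.869604 * 4.369210e-03 = 3.450 ohm

3.450 ohm


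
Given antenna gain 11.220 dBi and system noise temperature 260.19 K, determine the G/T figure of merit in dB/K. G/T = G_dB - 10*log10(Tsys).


G/T = 11.220 - 10*log10(260.19) = 11.220 - 24.15291 = -12.93 dB/K

-12.93 dB/K


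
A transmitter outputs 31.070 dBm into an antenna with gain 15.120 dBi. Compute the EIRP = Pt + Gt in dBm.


EIRP = Pt + Gt = 31.070 + 15.120 = 46.19 dBm

46.19 dBm


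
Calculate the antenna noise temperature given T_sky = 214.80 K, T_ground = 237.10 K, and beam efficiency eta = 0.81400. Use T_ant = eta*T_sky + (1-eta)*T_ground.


T_ant = 0.81400 * 214.80 + (1 - 0.81400) * 237.10 = 218.9 K

218.9 K


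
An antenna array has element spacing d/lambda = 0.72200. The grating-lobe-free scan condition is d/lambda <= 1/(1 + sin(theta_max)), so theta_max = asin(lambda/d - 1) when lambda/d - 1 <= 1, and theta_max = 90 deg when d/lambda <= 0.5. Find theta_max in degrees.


lambda/d - 1 = 1/0.72200 - 1 = 0.3850416
theta_max = asin(0.3850416) = 22.65 deg

22.65 deg


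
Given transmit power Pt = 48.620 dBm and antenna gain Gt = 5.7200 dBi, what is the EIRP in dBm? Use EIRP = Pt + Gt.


EIRP = Pt + Gt = 48.620 + 5.7200 = 54.34 dBm

54.34 dBm


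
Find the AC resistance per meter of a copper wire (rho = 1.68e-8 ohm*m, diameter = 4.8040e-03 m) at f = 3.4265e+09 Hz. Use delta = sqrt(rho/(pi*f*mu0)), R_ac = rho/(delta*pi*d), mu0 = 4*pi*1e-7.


delta = sqrt(1.68e-8 / (pi * 3.4265e+09 * 4*pi*1e-7)) = 1.114421e-06 m
R_ac = 1.68e-8 / (1.114421e-06 * pi * 4.8040e-03) = 0.9989 ohm/m

0.9989 ohm/m


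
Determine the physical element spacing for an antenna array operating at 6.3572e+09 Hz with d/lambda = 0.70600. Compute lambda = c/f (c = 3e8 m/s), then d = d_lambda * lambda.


lambda = c / f = 3.0000e+08 / 6.3572e+09 = 0.04719059 m
d = 0.70600 * 0.04719059 = 0.03332 m

0.03332 m


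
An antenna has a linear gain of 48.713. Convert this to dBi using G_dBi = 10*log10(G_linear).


G_dBi = 10 * log10(48.713) = 16.88 dBi

16.88 dBi


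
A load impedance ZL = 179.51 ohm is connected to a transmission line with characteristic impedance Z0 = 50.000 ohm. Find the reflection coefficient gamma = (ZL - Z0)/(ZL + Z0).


gamma = (179.51 - 50.000) / (179.51 + 50.000) = 0.5643

0.5643


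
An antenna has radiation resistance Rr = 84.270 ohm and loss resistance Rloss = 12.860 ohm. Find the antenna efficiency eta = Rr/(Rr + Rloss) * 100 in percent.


eta = 84.270 / (84.270 + 12.860) * 100 = 86.76%

86.76%


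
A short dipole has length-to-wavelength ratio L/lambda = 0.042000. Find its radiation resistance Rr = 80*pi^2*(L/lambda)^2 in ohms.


Rr = 80 * pi^2 * (0.042000)^2 = 80 * 9.869604 * 1.764000e-03 = 1.393 ohm

1.393 ohm


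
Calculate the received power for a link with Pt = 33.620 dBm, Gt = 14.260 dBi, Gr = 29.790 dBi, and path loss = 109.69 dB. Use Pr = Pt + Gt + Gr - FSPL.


Pr = 33.620 + 14.260 + 29.790 - 109.69 = -32.02 dBm

-32.02 dBm


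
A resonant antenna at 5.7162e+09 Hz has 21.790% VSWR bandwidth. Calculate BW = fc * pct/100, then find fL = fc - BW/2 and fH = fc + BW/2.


BW = 5.7162e+09 * 21.790/100 = 1.245560e+09 Hz
fL = 5.7162e+09 - 1.245560e+09/2 = 5.093e+09 Hz
fH = 5.7162e+09 + 1.245560e+09/2 = 6.339e+09 Hz

BW=1.246e+09 Hz, fL=5.093e+09 Hz, fH=6.339e+09 Hz


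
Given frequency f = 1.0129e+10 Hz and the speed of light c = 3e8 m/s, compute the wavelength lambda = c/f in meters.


lambda = c / f = 3.0000e+08 / 1.0129e+10 = 0.02962 m

0.02962 m


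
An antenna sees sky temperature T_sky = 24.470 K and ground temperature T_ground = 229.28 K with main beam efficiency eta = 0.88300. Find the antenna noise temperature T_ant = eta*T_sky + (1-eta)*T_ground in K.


T_ant = 0.88300 * 24.470 + (1 - 0.88300) * 229.28 = 48.43 K

48.43 K


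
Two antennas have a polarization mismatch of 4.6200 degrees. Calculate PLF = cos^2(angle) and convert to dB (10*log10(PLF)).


PLF_linear = cos^2(4.6200 deg) = 0.9935122
PLF_dB = 10 * log10(0.9935122) = -0.02827 dB

-0.02827 dB


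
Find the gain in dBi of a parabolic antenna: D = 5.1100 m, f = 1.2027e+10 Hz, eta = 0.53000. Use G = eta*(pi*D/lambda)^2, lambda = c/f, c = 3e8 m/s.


lambda = c / f = 3.0000e+08 / 1.2027e+10 = 0.02494388 m
G_linear = 0.53000 * (pi * 5.1100 / 0.02494388)^2 = 219527.7
G_dBi = 10 * log10(219527.7) = 53.41 dBi

53.41 dBi


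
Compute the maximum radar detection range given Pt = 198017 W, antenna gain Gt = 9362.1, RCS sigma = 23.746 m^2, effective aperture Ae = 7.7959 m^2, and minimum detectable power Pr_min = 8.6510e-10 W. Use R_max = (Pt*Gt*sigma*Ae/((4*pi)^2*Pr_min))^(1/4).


R^4 = 198017*9362.1*23.746*7.7959 / ((4*pi)^2 * 8.6510e-10) = 2.512155e+18
R_max = 2.512155e+18^0.25 = 39812 m

39812 m


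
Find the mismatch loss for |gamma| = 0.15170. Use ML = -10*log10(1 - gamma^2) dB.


ML = -10 * log10(1 - 0.15170^2) = -10 * log10(0.97698711) = 0.1011 dB

0.1011 dB


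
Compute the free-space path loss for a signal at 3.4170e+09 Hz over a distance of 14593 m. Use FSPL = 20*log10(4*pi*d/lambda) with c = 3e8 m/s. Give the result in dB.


lambda = c / f = 3.0000e+08 / 3.4170e+09 = 0.08779631 m
FSPL = 20 * log10(4*pi*14593/0.08779631) = 126.4 dB

126.4 dB


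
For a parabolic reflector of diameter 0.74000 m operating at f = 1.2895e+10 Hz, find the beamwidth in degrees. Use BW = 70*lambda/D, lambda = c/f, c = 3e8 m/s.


lambda = c / f = 3.0000e+08 / 1.2895e+10 = 0.02326483 m
BW = 70 * 0.02326483 / 0.74000 = 2.201 deg

2.201 deg


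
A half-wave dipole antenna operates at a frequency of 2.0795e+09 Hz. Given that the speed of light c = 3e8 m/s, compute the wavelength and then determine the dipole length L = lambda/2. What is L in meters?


lambda = c / f = 3.0000e+08 / 2.0795e+09 = 0.1442654 m
L = lambda / 2 = 0.1442654 / 2 = 0.07213 m

0.07213 m


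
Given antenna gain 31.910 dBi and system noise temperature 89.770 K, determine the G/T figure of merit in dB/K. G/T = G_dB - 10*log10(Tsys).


G/T = 31.910 - 10*log10(89.770) = 31.910 - 19.53131 = 12.38 dB/K

12.38 dB/K


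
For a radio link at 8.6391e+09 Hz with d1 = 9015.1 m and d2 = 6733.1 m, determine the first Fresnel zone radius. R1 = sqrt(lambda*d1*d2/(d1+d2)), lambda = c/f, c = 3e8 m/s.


lambda = c / f = 3.0000e+08 / 8.6391e+09 = 0.03472584 m
R1 = sqrt(0.03472584 * 9015.1 * 6733.1 / (9015.1 + 6733.1)) = 11.57 m

11.57 m


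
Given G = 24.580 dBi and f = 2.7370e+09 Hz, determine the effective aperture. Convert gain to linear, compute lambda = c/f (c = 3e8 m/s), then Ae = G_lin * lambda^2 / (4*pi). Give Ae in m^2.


lambda = c / f = 3.0000e+08 / 2.7370e+09 = 0.1096091 m
G_linear = 10^(24.580/10) = 287.0781
Ae = G_linear * lambda^2 / (4*pi) = 287.0781 * 0.1096091^2 / (4*pi) = 0.2745 m^2

0.2745 m^2


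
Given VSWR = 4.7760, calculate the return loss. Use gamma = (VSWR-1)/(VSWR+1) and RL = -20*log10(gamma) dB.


gamma = (4.7760 - 1) / (4.7760 + 1) = 0.6537396
RL = -20 * log10(0.6537396) = 3.692 dB

3.692 dB


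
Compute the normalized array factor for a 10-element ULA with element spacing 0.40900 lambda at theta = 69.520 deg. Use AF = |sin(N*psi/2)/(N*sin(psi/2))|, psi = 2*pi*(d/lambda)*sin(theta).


psi = 2*pi*0.40900*sin(69.520 deg) = 2.407396 rad
AF = |sin(10*2.407396/2) / (10*sin(2.407396/2))| = 0.05411

0.05411


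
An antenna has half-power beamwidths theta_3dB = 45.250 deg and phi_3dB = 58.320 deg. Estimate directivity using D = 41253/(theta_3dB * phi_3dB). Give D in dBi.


D_linear = 41253 / (45.250 * 58.320) = 15.63218
D_dBi = 10 * log10(15.63218) = 11.94 dBi

11.94 dBi


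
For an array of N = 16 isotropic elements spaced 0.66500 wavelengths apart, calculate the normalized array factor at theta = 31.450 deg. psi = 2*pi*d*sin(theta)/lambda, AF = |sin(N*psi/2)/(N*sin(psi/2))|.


psi = 2*pi*0.66500*sin(31.450 deg) = 2.180055 rad
AF = |sin(16*2.180055/2) / (16*sin(2.180055/2))| = 0.06957

0.06957


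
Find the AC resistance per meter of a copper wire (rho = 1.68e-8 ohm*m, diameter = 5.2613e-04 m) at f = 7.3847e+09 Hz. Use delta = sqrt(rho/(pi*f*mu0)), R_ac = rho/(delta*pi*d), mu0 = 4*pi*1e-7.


delta = sqrt(1.68e-8 / (pi * 7.3847e+09 * 4*pi*1e-7)) = 7.591163e-07 m
R_ac = 1.68e-8 / (7.591163e-07 * pi * 5.2613e-04) = 13.39 ohm/m

13.39 ohm/m


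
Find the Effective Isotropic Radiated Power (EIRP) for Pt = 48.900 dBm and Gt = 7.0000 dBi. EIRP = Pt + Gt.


EIRP = Pt + Gt = 48.900 + 7.0000 = 55.90 dBm

55.90 dBm


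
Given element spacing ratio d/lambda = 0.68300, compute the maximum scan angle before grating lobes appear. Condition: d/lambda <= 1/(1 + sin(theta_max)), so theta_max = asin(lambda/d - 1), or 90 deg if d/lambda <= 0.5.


lambda/d - 1 = 1/0.68300 - 1 = 0.4641288
theta_max = asin(0.4641288) = 27.65 deg

27.65 deg


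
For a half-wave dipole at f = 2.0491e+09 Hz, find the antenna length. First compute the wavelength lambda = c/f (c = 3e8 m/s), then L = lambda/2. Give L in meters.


lambda = c / f = 3.0000e+08 / 2.0491e+09 = 0.1464057 m
L = lambda / 2 = 0.1464057 / 2 = 0.07320 m

0.07320 m


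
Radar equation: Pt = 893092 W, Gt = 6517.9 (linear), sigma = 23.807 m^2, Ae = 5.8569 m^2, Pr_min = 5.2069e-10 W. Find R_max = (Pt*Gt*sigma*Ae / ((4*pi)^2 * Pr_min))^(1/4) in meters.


R^4 = 893092*6517.9*23.807*5.8569 / ((4*pi)^2 * 5.2069e-10) = 9.871369e+18
R_max = 9.871369e+18^0.25 = 56052 m

56052 m
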